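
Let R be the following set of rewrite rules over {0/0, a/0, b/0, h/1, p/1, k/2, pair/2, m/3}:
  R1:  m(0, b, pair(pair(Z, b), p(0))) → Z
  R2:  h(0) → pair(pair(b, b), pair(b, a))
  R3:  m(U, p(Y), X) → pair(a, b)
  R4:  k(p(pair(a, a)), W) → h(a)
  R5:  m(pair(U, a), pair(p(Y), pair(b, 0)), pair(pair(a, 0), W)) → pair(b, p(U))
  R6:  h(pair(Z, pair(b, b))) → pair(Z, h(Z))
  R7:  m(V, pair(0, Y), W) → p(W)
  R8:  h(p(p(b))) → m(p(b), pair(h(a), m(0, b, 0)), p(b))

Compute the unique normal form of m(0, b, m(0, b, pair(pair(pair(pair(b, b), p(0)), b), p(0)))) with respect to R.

1. m(0, b, m(0, b, pair(pair(pair(pair(b, b), p(0)), b), p(0))))  →  m(0, b, pair(pair(b, b), p(0)))   [R1 at 3]
2. m(0, b, pair(pair(b, b), p(0)))  →  b   [R1 at ε]

b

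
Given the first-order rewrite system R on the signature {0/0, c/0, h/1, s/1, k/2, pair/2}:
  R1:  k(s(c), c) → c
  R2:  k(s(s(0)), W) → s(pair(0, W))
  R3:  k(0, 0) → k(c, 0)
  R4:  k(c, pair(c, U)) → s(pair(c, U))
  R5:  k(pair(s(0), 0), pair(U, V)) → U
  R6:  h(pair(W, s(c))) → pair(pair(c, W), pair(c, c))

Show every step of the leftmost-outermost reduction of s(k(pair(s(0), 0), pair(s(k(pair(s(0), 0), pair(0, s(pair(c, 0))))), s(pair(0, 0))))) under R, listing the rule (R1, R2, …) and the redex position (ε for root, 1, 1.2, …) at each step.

s(s(0))

1. s(k(pair(s(0), 0), pair(s(k(pair(s(0), 0), pair(0, s(pair(c, 0))))), s(pair(0, 0)))))  →  s(s(k(pair(s(0), 0), pair(0, s(pair(c, 0))))))   [R5 at 1]
2. s(s(k(pair(s(0), 0), pair(0, s(pair(c, 0))))))  →  s(s(0))   [R5 at 1.1]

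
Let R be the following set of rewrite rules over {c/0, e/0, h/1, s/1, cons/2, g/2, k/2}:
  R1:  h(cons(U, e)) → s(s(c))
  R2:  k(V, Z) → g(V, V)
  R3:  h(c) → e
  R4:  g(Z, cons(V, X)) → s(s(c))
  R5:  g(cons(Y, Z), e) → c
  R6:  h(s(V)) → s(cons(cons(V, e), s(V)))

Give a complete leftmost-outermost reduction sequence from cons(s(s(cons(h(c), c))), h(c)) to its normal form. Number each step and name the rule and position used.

1. cons(s(s(cons(h(c), c))), h(c))  →  cons(s(s(cons(e, c))), h(c))   [R3 at 1.1.1.1]
2. cons(s(s(cons(e, c))), h(c))  →  cons(s(s(cons(e, c))), e)   [R3 at 2]

cons(s(s(cons(e, c))), e)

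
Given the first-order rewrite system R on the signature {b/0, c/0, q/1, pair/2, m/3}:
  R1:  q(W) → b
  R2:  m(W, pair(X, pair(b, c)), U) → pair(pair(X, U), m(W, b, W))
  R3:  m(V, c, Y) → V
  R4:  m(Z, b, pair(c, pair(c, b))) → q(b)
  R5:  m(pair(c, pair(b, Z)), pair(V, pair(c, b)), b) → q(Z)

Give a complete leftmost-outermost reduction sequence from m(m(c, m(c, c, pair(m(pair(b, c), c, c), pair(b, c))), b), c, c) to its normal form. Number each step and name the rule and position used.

c

1. m(m(c, m(c, c, pair(m(pair(b, c), c, c), pair(b, c))), b), c, c)  →  m(c, m(c, c, pair(m(pair(b, c), c, c), pair(b, c))), b)   [R3 at ε]
2. m(c, m(c, c, pair(m(pair(b, c), c, c), pair(b, c))), b)  →  m(c, c, b)   [R3 at 2]
3. m(c, c, b)  →  c   [R3 at ε]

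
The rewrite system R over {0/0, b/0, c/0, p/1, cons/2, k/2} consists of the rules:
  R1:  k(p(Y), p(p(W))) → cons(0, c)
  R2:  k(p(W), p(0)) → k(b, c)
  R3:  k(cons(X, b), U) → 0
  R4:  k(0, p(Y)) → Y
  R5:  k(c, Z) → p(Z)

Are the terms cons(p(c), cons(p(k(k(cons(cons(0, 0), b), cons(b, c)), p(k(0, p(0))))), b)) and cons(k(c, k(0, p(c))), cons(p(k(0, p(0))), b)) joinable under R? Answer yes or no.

Reduce t₁ = cons(p(c), cons(p(k(k(cons(cons(0, 0), b), cons(b, c)), p(k(0, p(0))))), b)):
1. cons(p(c), cons(p(k(k(cons(cons(0, 0), b), cons(b, c)), p(k(0, p(0))))), b))  →  cons(p(c), cons(p(k(0, p(k(0, p(0))))), b))   [R3 at 2.1.1.1]
2. cons(p(c), cons(p(k(0, p(k(0, p(0))))), b))  →  cons(p(c), cons(p(k(0, p(0))), b))   [R4 at 2.1.1]
3. cons(p(c), cons(p(k(0, p(0))), b))  →  cons(p(c), cons(p(0), b))   [R4 at 2.1.1]

Reduce t₂ = cons(k(c, k(0, p(c))), cons(p(k(0, p(0))), b)):
1. cons(k(c, k(0, p(c))), cons(p(k(0, p(0))), b))  →  cons(p(k(0, p(c))), cons(p(k(0, p(0))), b))   [R5 at 1]
2. cons(p(k(0, p(c))), cons(p(k(0, p(0))), b))  →  cons(p(c), cons(p(k(0, p(0))), b))   [R4 at 1.1]
3. cons(p(c), cons(p(k(0, p(0))), b))  →  cons(p(c), cons(p(0), b))   [R4 at 2.1.1]

yes — NF(t₁) = cons(p(c), cons(p(0), b)), NF(t₂) = cons(p(c), cons(p(0), b))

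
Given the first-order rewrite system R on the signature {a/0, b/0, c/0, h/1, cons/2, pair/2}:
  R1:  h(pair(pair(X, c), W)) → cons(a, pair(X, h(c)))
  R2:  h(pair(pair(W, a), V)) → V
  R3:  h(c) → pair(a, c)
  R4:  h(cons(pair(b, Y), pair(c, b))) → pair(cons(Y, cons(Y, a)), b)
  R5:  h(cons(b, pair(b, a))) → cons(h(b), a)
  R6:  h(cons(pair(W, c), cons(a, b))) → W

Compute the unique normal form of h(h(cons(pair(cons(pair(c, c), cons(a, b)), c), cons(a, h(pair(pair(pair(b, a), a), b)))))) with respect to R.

1. h(h(cons(pair(cons(pair(c, c), cons(a, b)), c), cons(a, h(pair(pair(pair(b, a), a), b))))))  →  h(h(cons(pair(cons(pair(c, c), cons(a, b)), c), cons(a, b))))   [R2 at 1.1.2.2]
2. h(h(cons(pair(cons(pair(c, c), cons(a, b)), c), cons(a, b))))  →  h(cons(pair(c, c), cons(a, b)))   [R6 at 1]
3. h(cons(pair(c, c), cons(a, b)))  →  c   [R6 at ε]

c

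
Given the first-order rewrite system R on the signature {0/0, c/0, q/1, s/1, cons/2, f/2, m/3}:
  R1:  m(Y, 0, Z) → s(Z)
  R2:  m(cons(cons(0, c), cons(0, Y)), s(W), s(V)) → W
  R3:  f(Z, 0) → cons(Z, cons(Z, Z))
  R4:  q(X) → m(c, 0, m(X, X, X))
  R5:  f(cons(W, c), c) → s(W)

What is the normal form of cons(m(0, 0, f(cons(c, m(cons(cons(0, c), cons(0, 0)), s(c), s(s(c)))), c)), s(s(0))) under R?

cons(s(s(c)), s(s(0)))

1. cons(m(0, 0, f(cons(c, m(cons(cons(0, c), cons(0, 0)), s(c), s(s(c)))), c)), s(s(0)))  →  cons(s(f(cons(c, m(cons(cons(0, c), cons(0, 0)), s(c), s(s(c)))), c)), s(s(0)))   [R1 at 1]
2. cons(s(f(cons(c, m(cons(cons(0, c), cons(0, 0)), s(c), s(s(c)))), c)), s(s(0)))  →  cons(s(f(cons(c, c), c)), s(s(0)))   [R2 at 1.1.1.2]
3. cons(s(f(cons(c, c), c)), s(s(0)))  →  cons(s(s(c)), s(s(0)))   [R5 at 1.1]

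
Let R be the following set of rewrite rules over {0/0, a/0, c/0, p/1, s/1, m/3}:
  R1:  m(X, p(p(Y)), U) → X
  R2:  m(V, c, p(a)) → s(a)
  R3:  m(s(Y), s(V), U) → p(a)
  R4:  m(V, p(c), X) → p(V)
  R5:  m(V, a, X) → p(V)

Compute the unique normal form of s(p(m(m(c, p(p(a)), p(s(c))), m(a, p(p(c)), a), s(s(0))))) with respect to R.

1. s(p(m(m(c, p(p(a)), p(s(c))), m(a, p(p(c)), a), s(s(0)))))  →  s(p(m(c, m(a, p(p(c)), a), s(s(0)))))   [R1 at 1.1.1]
2. s(p(m(c, m(a, p(p(c)), a), s(s(0)))))  →  s(p(m(c, a, s(s(0)))))   [R1 at 1.1.2]
3. s(p(m(c, a, s(s(0)))))  →  s(p(p(c)))   [R5 at 1.1]

s(p(p(c)))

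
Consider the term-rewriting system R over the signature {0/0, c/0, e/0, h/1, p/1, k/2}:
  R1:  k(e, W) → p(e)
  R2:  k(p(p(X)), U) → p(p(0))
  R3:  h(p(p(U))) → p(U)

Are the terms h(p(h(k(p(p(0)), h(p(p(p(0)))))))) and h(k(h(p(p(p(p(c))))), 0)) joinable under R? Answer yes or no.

Reduce t₁ = h(p(h(k(p(p(0)), h(p(p(p(0)))))))):
1. h(p(h(k(p(p(0)), h(p(p(p(0))))))))  →  h(p(h(p(p(0)))))   [R2 at 1.1.1]
2. h(p(h(p(p(0)))))  →  h(p(p(0)))   [R3 at 1.1]
3. h(p(p(0)))  →  p(0)   [R3 at ε]

Reduce t₂ = h(k(h(p(p(p(p(c))))), 0)):
1. h(k(h(p(p(p(p(c))))), 0))  →  h(k(p(p(p(c))), 0))   [R3 at 1.1]
2. h(k(p(p(p(c))), 0))  →  h(p(p(0)))   [R2 at 1]
3. h(p(p(0)))  →  p(0)   [R3 at ε]

yes — NF(t₁) = p(0), NF(t₂) = p(0)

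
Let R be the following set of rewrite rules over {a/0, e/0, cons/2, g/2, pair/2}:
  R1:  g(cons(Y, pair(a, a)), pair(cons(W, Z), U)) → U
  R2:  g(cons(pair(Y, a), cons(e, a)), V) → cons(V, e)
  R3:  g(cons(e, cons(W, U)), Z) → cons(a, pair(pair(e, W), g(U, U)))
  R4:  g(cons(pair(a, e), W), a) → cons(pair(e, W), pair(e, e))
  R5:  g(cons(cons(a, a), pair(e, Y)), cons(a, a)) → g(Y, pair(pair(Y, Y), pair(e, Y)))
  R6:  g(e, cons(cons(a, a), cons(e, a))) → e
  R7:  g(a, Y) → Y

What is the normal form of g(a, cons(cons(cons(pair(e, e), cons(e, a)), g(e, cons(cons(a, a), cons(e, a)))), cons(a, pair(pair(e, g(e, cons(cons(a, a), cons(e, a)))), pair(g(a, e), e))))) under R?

cons(cons(cons(pair(e, e), cons(e, a)), e), cons(a, pair(pair(e, e), pair(e, e))))

1. g(a, cons(cons(cons(pair(e, e), cons(e, a)), g(e, cons(cons(a, a), cons(e, a)))), cons(a, pair(pair(e, g(e, cons(cons(a, a), cons(e, a)))), pair(g(a, e), e)))))  →  cons(cons(cons(pair(e, e), cons(e, a)), g(e, cons(cons(a, a), cons(e, a)))), cons(a, pair(pair(e, g(e, cons(cons(a, a), cons(e, a)))), pair(g(a, e), e))))   [R7 at ε]
2. cons(cons(cons(pair(e, e), cons(e, a)), g(e, cons(cons(a, a), cons(e, a)))), cons(a, pair(pair(e, g(e, cons(cons(a, a), cons(e, a)))), pair(g(a, e), e))))  →  cons(cons(cons(pair(e, e), cons(e, a)), e), cons(a, pair(pair(e, g(e, cons(cons(a, a), cons(e, a)))), pair(g(a, e), e))))   [R6 at 1.2]
3. cons(cons(cons(pair(e, e), cons(e, a)), e), cons(a, pair(pair(e, g(e, cons(cons(a, a), cons(e, a)))), pair(g(a, e), e))))  →  cons(cons(cons(pair(e, e), cons(e, a)), e), cons(a, pair(pair(e, e), pair(g(a, e), e))))   [R6 at 2.2.1.2]
4. cons(cons(cons(pair(e, e), cons(e, a)), e), cons(a, pair(pair(e, e), pair(g(a, e), e))))  →  cons(cons(cons(pair(e, e), cons(e, a)), e), cons(a, pair(pair(e, e), pair(e, e))))   [R7 at 2.2.2.1]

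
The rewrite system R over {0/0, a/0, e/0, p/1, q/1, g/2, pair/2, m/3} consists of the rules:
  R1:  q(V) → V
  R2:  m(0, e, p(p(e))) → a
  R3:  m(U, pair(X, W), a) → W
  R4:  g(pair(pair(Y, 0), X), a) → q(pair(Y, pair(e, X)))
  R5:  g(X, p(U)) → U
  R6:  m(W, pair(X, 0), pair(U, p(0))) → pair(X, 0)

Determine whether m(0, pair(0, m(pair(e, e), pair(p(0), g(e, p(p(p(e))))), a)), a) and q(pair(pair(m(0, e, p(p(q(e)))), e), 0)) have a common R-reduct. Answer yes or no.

Reduce t₁ = m(0, pair(0, m(pair(e, e), pair(p(0), g(e, p(p(p(e))))), a)), a):
1. m(0, pair(0, m(pair(e, e), pair(p(0), g(e, p(p(p(e))))), a)), a)  →  m(pair(e, e), pair(p(0), g(e, p(p(p(e))))), a)   [R3 at ε]
2. m(pair(e, e), pair(p(0), g(e, p(p(p(e))))), a)  →  g(e, p(p(p(e))))   [R3 at ε]
3. g(e, p(p(p(e))))  →  p(p(e))   [R5 at ε]

Reduce t₂ = q(pair(pair(m(0, e, p(p(q(e)))), e), 0)):
1. q(pair(pair(m(0, e, p(p(q(e)))), e), 0))  →  pair(pair(m(0, e, p(p(q(e)))), e), 0)   [R1 at ε]
2. pair(pair(m(0, e, p(p(q(e)))), e), 0)  →  pair(pair(m(0, e, p(p(e))), e), 0)   [R1 at 1.1.3.1.1]
3. pair(pair(m(0, e, p(p(e))), e), 0)  →  pair(pair(a, e), 0)   [R2 at 1.1]

no — NF(t₁) = p(p(e)), NF(t₂) = pair(pair(a, e), 0)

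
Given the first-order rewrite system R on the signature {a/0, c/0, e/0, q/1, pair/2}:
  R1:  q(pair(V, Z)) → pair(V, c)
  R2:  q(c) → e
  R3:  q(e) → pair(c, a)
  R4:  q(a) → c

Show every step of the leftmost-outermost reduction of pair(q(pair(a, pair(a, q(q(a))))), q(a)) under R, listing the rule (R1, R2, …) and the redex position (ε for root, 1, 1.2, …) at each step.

1. pair(q(pair(a, pair(a, q(q(a))))), q(a))  →  pair(pair(a, c), q(a))   [R1 at 1]
2. pair(pair(a, c), q(a))  →  pair(pair(a, c), c)   [R4 at 2]

pair(pair(a, c), c)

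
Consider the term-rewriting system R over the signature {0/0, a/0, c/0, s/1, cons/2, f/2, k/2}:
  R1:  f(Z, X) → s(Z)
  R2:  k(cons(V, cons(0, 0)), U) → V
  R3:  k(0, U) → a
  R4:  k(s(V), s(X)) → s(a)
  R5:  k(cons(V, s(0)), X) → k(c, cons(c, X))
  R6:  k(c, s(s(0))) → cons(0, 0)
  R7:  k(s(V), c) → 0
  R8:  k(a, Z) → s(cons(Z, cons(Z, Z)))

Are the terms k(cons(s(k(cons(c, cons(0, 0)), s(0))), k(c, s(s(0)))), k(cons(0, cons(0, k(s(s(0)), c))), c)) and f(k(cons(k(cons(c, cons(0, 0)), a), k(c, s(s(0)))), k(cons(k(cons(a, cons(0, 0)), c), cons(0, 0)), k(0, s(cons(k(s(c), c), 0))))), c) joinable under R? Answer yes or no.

yes — NF(t₁) = s(c), NF(t₂) = s(c)

Reduce t₁ = k(cons(s(k(cons(c, cons(0, 0)), s(0))), k(c, s(s(0)))), k(cons(0, cons(0, k(s(s(0)), c))), c)):
1. k(cons(s(k(cons(c, cons(0, 0)), s(0))), k(c, s(s(0)))), k(cons(0, cons(0, k(s(s(0)), c))), c))  →  k(cons(s(c), k(c, s(s(0)))), k(cons(0, cons(0, k(s(s(0)), c))), c))   [R2 at 1.1.1]
2. k(cons(s(c), k(c, s(s(0)))), k(cons(0, cons(0, k(s(s(0)), c))), c))  →  k(cons(s(c), cons(0, 0)), k(cons(0, cons(0, k(s(s(0)), c))), c))   [R6 at 1.2]
3. k(cons(s(c), cons(0, 0)), k(cons(0, cons(0, k(s(s(0)), c))), c))  →  s(c)   [R2 at ε]

Reduce t₂ = f(k(cons(k(cons(c, cons(0, 0)), a), k(c, s(s(0)))), k(cons(k(cons(a, cons(0, 0)), c), cons(0, 0)), k(0, s(cons(k(s(c), c), 0))))), c):
1. f(k(cons(k(cons(c, cons(0, 0)), a), k(c, s(s(0)))), k(cons(k(cons(a, cons(0, 0)), c), cons(0, 0)), k(0, s(cons(k(s(c), c), 0))))), c)  →  s(k(cons(k(cons(c, cons(0, 0)), a), k(c, s(s(0)))), k(cons(k(cons(a, cons(0, 0)), c), cons(0, 0)), k(0, s(cons(k(s(c), c), 0))))))   [R1 at ε]
2. s(k(cons(k(cons(c, cons(0, 0)), a), k(c, s(s(0)))), k(cons(k(cons(a, cons(0, 0)), c), cons(0, 0)), k(0, s(cons(k(s(c), c), 0))))))  →  s(k(cons(c, k(c, s(s(0)))), k(cons(k(cons(a, cons(0, 0)), c), cons(0, 0)), k(0, s(cons(k(s(c), c), 0))))))   [R2 at 1.1.1]
3. s(k(cons(c, k(c, s(s(0)))), k(cons(k(cons(a, cons(0, 0)), c), cons(0, 0)), k(0, s(cons(k(s(c), c), 0))))))  →  s(k(cons(c, cons(0, 0)), k(cons(k(cons(a, cons(0, 0)), c), cons(0, 0)), k(0, s(cons(k(s(c), c), 0))))))   [R6 at 1.1.2]
4. s(k(cons(c, cons(0, 0)), k(cons(k(cons(a, cons(0, 0)), c), cons(0, 0)), k(0, s(cons(k(s(c), c), 0))))))  →  s(c)   [R2 at 1]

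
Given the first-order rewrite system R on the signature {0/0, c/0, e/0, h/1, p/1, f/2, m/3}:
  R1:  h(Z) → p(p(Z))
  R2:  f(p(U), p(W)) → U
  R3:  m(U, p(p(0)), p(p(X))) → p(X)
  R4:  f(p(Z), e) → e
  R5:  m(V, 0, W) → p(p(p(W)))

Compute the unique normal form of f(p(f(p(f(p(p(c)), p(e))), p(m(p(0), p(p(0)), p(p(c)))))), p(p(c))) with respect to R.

1. f(p(f(p(f(p(p(c)), p(e))), p(m(p(0), p(p(0)), p(p(c)))))), p(p(c)))  →  f(p(f(p(p(c)), p(e))), p(m(p(0), p(p(0)), p(p(c)))))   [R2 at ε]
2. f(p(f(p(p(c)), p(e))), p(m(p(0), p(p(0)), p(p(c)))))  →  f(p(p(c)), p(e))   [R2 at ε]
3. f(p(p(c)), p(e))  →  p(c)   [R2 at ε]

p(c)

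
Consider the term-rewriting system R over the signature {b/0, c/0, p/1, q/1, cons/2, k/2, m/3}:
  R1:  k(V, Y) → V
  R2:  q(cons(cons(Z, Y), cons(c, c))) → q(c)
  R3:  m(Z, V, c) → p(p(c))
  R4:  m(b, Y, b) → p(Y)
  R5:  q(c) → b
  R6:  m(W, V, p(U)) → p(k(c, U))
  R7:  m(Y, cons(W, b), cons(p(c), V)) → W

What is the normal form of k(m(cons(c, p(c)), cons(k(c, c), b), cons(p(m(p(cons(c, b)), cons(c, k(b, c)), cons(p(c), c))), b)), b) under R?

c

1. k(m(cons(c, p(c)), cons(k(c, c), b), cons(p(m(p(cons(c, b)), cons(c, k(b, c)), cons(p(c), c))), b)), b)  →  m(cons(c, p(c)), cons(k(c, c), b), cons(p(m(p(cons(c, b)), cons(c, k(b, c)), cons(p(c), c))), b))   [R1 at ε]
2. m(cons(c, p(c)), cons(k(c, c), b), cons(p(m(p(cons(c, b)), cons(c, k(b, c)), cons(p(c), c))), b))  →  m(cons(c, p(c)), cons(c, b), cons(p(m(p(cons(c, b)), cons(c, k(b, c)), cons(p(c), c))), b))   [R1 at 2.1]
3. m(cons(c, p(c)), cons(c, b), cons(p(m(p(cons(c, b)), cons(c, k(b, c)), cons(p(c), c))), b))  →  m(cons(c, p(c)), cons(c, b), cons(p(m(p(cons(c, b)), cons(c, b), cons(p(c), c))), b))   [R1 at 3.1.1.2.2]
4. m(cons(c, p(c)), cons(c, b), cons(p(m(p(cons(c, b)), cons(c, b), cons(p(c), c))), b))  →  m(cons(c, p(c)), cons(c, b), cons(p(c), b))   [R7 at 3.1.1]
5. m(cons(c, p(c)), cons(c, b), cons(p(c), b))  →  c   [R7 at ε]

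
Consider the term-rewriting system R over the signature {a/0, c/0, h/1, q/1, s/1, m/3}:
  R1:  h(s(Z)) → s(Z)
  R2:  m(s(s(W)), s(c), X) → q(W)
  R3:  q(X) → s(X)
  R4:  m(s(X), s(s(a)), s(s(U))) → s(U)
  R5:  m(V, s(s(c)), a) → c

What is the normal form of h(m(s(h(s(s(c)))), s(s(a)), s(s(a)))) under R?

s(a)

1. h(m(s(h(s(s(c)))), s(s(a)), s(s(a))))  →  h(s(a))   [R4 at 1]
2. h(s(a))  →  s(a)   [R1 at ε]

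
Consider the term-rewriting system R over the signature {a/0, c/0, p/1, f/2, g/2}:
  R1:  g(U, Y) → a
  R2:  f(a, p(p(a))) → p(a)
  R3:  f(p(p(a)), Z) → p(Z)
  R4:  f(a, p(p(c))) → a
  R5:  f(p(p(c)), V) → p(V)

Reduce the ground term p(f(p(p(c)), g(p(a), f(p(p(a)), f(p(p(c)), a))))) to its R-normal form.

1. p(f(p(p(c)), g(p(a), f(p(p(a)), f(p(p(c)), a)))))  →  p(p(g(p(a), f(p(p(a)), f(p(p(c)), a)))))   [R5 at 1]
2. p(p(g(p(a), f(p(p(a)), f(p(p(c)), a)))))  →  p(p(a))   [R1 at 1.1]

p(p(a))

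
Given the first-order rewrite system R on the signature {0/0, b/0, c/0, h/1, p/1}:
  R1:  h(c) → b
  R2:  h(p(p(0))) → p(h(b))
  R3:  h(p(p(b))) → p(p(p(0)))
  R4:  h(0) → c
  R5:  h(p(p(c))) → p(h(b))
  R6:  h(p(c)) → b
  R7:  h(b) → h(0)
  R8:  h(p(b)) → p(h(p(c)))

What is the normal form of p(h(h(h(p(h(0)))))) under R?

p(b)

1. p(h(h(h(p(h(0))))))  →  p(h(h(h(p(c)))))   [R4 at 1.1.1.1.1]
2. p(h(h(h(p(c)))))  →  p(h(h(b)))   [R6 at 1.1.1]
3. p(h(h(b)))  →  p(h(h(0)))   [R7 at 1.1]
4. p(h(h(0)))  →  p(h(c))   [R4 at 1.1]
5. p(h(c))  →  p(b)   [R1 at 1]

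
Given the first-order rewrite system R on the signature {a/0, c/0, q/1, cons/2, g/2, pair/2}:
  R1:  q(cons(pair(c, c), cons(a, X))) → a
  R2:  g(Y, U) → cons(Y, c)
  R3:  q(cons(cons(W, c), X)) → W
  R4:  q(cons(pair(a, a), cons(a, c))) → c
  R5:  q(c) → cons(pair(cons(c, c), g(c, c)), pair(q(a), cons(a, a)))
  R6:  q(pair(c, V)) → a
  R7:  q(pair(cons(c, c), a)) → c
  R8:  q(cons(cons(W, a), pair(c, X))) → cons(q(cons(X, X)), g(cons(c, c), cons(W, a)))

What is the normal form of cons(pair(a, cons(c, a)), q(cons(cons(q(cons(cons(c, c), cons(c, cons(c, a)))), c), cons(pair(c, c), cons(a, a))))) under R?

cons(pair(a, cons(c, a)), c)

1. cons(pair(a, cons(c, a)), q(cons(cons(q(cons(cons(c, c), cons(c, cons(c, a)))), c), cons(pair(c, c), cons(a, a)))))  →  cons(pair(a, cons(c, a)), q(cons(cons(c, c), cons(c, cons(c, a)))))   [R3 at 2]
2. cons(pair(a, cons(c, a)), q(cons(cons(c, c), cons(c, cons(c, a)))))  →  cons(pair(a, cons(c, a)), c)   [R3 at 2]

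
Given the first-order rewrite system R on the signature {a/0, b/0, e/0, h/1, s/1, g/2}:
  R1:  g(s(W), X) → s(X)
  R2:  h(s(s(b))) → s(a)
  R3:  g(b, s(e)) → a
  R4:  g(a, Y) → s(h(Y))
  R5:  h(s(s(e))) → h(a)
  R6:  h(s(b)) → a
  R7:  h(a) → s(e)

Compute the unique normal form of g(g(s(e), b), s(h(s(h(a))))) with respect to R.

s(s(s(e)))

1. g(g(s(e), b), s(h(s(h(a)))))  →  g(s(b), s(h(s(h(a)))))   [R1 at 1]
2. g(s(b), s(h(s(h(a)))))  →  s(s(h(s(h(a)))))   [R1 at ε]
3. s(s(h(s(h(a)))))  →  s(s(h(s(s(e)))))   [R7 at 1.1.1.1]
4. s(s(h(s(s(e)))))  →  s(s(h(a)))   [R5 at 1.1]
5. s(s(h(a)))  →  s(s(s(e)))   [R7 at 1.1]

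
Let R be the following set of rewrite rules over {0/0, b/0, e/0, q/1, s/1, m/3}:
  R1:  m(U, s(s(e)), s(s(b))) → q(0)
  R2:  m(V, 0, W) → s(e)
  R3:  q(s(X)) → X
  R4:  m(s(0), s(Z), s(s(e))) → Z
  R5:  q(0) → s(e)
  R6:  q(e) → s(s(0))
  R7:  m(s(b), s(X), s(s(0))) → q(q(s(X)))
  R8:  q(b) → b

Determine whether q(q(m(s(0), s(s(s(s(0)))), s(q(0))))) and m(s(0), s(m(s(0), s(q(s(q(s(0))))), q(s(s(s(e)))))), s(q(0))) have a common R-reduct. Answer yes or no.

no — NF(t₁) = s(0), NF(t₂) = 0

Reduce t₁ = q(q(m(s(0), s(s(s(s(0)))), s(q(0))))):
1. q(q(m(s(0), s(s(s(s(0)))), s(q(0)))))  →  q(q(m(s(0), s(s(s(s(0)))), s(s(e)))))   [R5 at 1.1.3.1]
2. q(q(m(s(0), s(s(s(s(0)))), s(s(e)))))  →  q(q(s(s(s(0)))))   [R4 at 1.1]
3. q(q(s(s(s(0)))))  →  q(s(s(0)))   [R3 at 1]
4. q(s(s(0)))  →  s(0)   [R3 at ε]

Reduce t₂ = m(s(0), s(m(s(0), s(q(s(q(s(0))))), q(s(s(s(e)))))), s(q(0))):
1. m(s(0), s(m(s(0), s(q(s(q(s(0))))), q(s(s(s(e)))))), s(q(0)))  →  m(s(0), s(m(s(0), s(q(s(0))), q(s(s(s(e)))))), s(q(0)))   [R3 at 2.1.2.1]
2. m(s(0), s(m(s(0), s(q(s(0))), q(s(s(s(e)))))), s(q(0)))  →  m(s(0), s(m(s(0), s(0), q(s(s(s(e)))))), s(q(0)))   [R3 at 2.1.2.1]
3. m(s(0), s(m(s(0), s(0), q(s(s(s(e)))))), s(q(0)))  →  m(s(0), s(m(s(0), s(0), s(s(e)))), s(q(0)))   [R3 at 2.1.3]
4. m(s(0), s(m(s(0), s(0), s(s(e)))), s(q(0)))  →  m(s(0), s(0), s(q(0)))   [R4 at 2.1]
5. m(s(0), s(0), s(q(0)))  →  m(s(0), s(0), s(s(e)))   [R5 at 3.1]
6. m(s(0), s(0), s(s(e)))  →  0   [R4 at ε]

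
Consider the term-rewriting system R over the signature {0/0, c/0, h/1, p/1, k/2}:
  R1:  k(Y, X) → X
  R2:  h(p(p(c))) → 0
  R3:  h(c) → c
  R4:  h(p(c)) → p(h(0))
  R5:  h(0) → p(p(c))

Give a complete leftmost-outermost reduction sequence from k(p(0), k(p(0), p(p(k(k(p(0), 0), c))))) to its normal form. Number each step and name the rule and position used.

1. k(p(0), k(p(0), p(p(k(k(p(0), 0), c)))))  →  k(p(0), p(p(k(k(p(0), 0), c))))   [R1 at ε]
2. k(p(0), p(p(k(k(p(0), 0), c))))  →  p(p(k(k(p(0), 0), c)))   [R1 at ε]
3. p(p(k(k(p(0), 0), c)))  →  p(p(c))   [R1 at 1.1]

p(p(c))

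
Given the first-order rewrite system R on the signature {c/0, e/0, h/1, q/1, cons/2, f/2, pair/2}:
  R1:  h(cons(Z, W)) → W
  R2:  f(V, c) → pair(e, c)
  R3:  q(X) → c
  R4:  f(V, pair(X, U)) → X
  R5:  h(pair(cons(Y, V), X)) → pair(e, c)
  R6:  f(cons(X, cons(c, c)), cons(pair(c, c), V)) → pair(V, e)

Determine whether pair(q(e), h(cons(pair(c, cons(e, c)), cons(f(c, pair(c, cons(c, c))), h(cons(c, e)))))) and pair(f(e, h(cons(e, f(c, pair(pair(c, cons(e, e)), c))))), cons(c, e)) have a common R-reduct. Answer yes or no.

yes — NF(t₁) = pair(c, cons(c, e)), NF(t₂) = pair(c, cons(c, e))

Reduce t₁ = pair(q(e), h(cons(pair(c, cons(e, c)), cons(f(c, pair(c, cons(c, c))), h(cons(c, e)))))):
1. pair(q(e), h(cons(pair(c, cons(e, c)), cons(f(c, pair(c, cons(c, c))), h(cons(c, e))))))  →  pair(c, h(cons(pair(c, cons(e, c)), cons(f(c, pair(c, cons(c, c))), h(cons(c, e))))))   [R3 at 1]
2. pair(c, h(cons(pair(c, cons(e, c)), cons(f(c, pair(c, cons(c, c))), h(cons(c, e))))))  →  pair(c, cons(f(c, pair(c, cons(c, c))), h(cons(c, e))))   [R1 at 2]
3. pair(c, cons(f(c, pair(c, cons(c, c))), h(cons(c, e))))  →  pair(c, cons(c, h(cons(c, e))))   [R4 at 2.1]
4. pair(c, cons(c, h(cons(c, e))))  →  pair(c, cons(c, e))   [R1 at 2.2]

Reduce t₂ = pair(f(e, h(cons(e, f(c, pair(pair(c, cons(e, e)), c))))), cons(c, e)):
1. pair(f(e, h(cons(e, f(c, pair(pair(c, cons(e, e)), c))))), cons(c, e))  →  pair(f(e, f(c, pair(pair(c, cons(e, e)), c))), cons(c, e))   [R1 at 1.2]
2. pair(f(e, f(c, pair(pair(c, cons(e, e)), c))), cons(c, e))  →  pair(f(e, pair(c, cons(e, e))), cons(c, e))   [R4 at 1.2]
3. pair(f(e, pair(c, cons(e, e))), cons(c, e))  →  pair(c, cons(c, e))   [R4 at 1]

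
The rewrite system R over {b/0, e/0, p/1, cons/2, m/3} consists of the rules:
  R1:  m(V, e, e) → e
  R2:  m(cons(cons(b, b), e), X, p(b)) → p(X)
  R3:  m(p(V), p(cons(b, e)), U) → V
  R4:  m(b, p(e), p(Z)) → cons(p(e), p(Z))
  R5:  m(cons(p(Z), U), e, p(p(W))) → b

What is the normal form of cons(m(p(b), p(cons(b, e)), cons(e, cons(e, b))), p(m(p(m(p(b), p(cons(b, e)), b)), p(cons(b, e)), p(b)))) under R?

cons(b, p(b))

1. cons(m(p(b), p(cons(b, e)), cons(e, cons(e, b))), p(m(p(m(p(b), p(cons(b, e)), b)), p(cons(b, e)), p(b))))  →  cons(b, p(m(p(m(p(b), p(cons(b, e)), b)), p(cons(b, e)), p(b))))   [R3 at 1]
2. cons(b, p(m(p(m(p(b), p(cons(b, e)), b)), p(cons(b, e)), p(b))))  →  cons(b, p(m(p(b), p(cons(b, e)), b)))   [R3 at 2.1]
3. cons(b, p(m(p(b), p(cons(b, e)), b)))  →  cons(b, p(b))   [R3 at 2.1]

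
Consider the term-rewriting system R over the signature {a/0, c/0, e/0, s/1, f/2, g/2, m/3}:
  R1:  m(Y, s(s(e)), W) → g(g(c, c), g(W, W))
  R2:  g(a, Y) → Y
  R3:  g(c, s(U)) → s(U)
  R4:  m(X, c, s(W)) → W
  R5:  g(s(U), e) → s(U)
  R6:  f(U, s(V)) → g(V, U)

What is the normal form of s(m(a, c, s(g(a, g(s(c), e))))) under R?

s(s(c))

1. s(m(a, c, s(g(a, g(s(c), e)))))  →  s(g(a, g(s(c), e)))   [R4 at 1]
2. s(g(a, g(s(c), e)))  →  s(g(s(c), e))   [R2 at 1]
3. s(g(s(c), e))  →  s(s(c))   [R5 at 1]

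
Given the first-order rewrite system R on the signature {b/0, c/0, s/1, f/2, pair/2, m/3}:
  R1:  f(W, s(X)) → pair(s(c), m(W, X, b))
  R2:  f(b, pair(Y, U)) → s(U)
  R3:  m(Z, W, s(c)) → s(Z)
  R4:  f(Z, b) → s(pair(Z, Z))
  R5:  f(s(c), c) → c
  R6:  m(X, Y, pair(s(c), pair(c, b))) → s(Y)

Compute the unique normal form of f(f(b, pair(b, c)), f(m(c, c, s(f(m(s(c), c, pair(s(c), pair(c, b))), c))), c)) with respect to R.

c

1. f(f(b, pair(b, c)), f(m(c, c, s(f(m(s(c), c, pair(s(c), pair(c, b))), c))), c))  →  f(s(c), f(m(c, c, s(f(m(s(c), c, pair(s(c), pair(c, b))), c))), c))   [R2 at 1]
2. f(s(c), f(m(c, c, s(f(m(s(c), c, pair(s(c), pair(c, b))), c))), c))  →  f(s(c), f(m(c, c, s(f(s(c), c))), c))   [R6 at 2.1.3.1.1]
3. f(s(c), f(m(c, c, s(f(s(c), c))), c))  →  f(s(c), f(m(c, c, s(c)), c))   [R5 at 2.1.3.1]
4. f(s(c), f(m(c, c, s(c)), c))  →  f(s(c), f(s(c), c))   [R3 at 2.1]
5. f(s(c), f(s(c), c))  →  f(s(c), c)   [R5 at 2]
6. f(s(c), c)  →  c   [R5 at ε]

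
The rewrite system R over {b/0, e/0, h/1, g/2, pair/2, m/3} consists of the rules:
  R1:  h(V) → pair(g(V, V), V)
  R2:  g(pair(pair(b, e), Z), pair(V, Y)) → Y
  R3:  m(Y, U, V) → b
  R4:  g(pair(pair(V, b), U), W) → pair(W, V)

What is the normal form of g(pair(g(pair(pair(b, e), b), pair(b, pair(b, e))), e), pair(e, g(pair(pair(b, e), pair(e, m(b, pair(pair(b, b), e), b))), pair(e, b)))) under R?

b

1. g(pair(g(pair(pair(b, e), b), pair(b, pair(b, e))), e), pair(e, g(pair(pair(b, e), pair(e, m(b, pair(pair(b, b), e), b))), pair(e, b))))  →  g(pair(pair(b, e), e), pair(e, g(pair(pair(b, e), pair(e, m(b, pair(pair(b, b), e), b))), pair(e, b))))   [R2 at 1.1]
2. g(pair(pair(b, e), e), pair(e, g(pair(pair(b, e), pair(e, m(b, pair(pair(b, b), e), b))), pair(e, b))))  →  g(pair(pair(b, e), pair(e, m(b, pair(pair(b, b), e), b))), pair(e, b))   [R2 at ε]
3. g(pair(pair(b, e), pair(e, m(b, pair(pair(b, b), e), b))), pair(e, b))  →  b   [R2 at ε]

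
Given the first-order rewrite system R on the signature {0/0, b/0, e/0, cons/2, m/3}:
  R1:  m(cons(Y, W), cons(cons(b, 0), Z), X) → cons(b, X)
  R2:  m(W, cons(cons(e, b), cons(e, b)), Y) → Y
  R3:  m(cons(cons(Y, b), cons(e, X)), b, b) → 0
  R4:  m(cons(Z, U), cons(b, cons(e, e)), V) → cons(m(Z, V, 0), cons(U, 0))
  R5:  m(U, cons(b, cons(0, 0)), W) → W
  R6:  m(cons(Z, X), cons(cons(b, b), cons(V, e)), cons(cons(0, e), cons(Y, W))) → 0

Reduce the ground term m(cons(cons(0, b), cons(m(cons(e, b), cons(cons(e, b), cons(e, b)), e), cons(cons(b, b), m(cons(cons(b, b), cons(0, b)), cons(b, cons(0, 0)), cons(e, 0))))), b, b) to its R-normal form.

1. m(cons(cons(0, b), cons(m(cons(e, b), cons(cons(e, b), cons(e, b)), e), cons(cons(b, b), m(cons(cons(b, b), cons(0, b)), cons(b, cons(0, 0)), cons(e, 0))))), b, b)  →  m(cons(cons(0, b), cons(e, cons(cons(b, b), m(cons(cons(b, b), cons(0, b)), cons(b, cons(0, 0)), cons(e, 0))))), b, b)   [R2 at 1.2.1]
2. m(cons(cons(0, b), cons(e, cons(cons(b, b), m(cons(cons(b, b), cons(0, b)), cons(b, cons(0, 0)), cons(e, 0))))), b, b)  →  0   [R3 at ε]

0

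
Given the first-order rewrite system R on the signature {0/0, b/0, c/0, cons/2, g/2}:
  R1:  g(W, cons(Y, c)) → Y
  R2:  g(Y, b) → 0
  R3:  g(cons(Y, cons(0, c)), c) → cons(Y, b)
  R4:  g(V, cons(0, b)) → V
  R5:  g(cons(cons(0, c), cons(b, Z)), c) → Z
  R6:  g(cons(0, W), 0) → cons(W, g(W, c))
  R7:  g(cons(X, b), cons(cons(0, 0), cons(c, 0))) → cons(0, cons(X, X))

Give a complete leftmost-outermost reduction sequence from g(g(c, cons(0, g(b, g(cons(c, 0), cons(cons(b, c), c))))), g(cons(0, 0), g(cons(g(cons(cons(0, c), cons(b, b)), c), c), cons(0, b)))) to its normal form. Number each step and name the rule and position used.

0

1. g(g(c, cons(0, g(b, g(cons(c, 0), cons(cons(b, c), c))))), g(cons(0, 0), g(cons(g(cons(cons(0, c), cons(b, b)), c), c), cons(0, b))))  →  g(g(c, cons(0, g(b, cons(b, c)))), g(cons(0, 0), g(cons(g(cons(cons(0, c), cons(b, b)), c), c), cons(0, b))))   [R1 at 1.2.2.2]
2. g(g(c, cons(0, g(b, cons(b, c)))), g(cons(0, 0), g(cons(g(cons(cons(0, c), cons(b, b)), c), c), cons(0, b))))  →  g(g(c, cons(0, b)), g(cons(0, 0), g(cons(g(cons(cons(0, c), cons(b, b)), c), c), cons(0, b))))   [R1 at 1.2.2]
3. g(g(c, cons(0, b)), g(cons(0, 0), g(cons(g(cons(cons(0, c), cons(b, b)), c), c), cons(0, b))))  →  g(c, g(cons(0, 0), g(cons(g(cons(cons(0, c), cons(b, b)), c), c), cons(0, b))))   [R4 at 1]
4. g(c, g(cons(0, 0), g(cons(g(cons(cons(0, c), cons(b, b)), c), c), cons(0, b))))  →  g(c, g(cons(0, 0), cons(g(cons(cons(0, c), cons(b, b)), c), c)))   [R4 at 2.2]
5. g(c, g(cons(0, 0), cons(g(cons(cons(0, c), cons(b, b)), c), c)))  →  g(c, g(cons(cons(0, c), cons(b, b)), c))   [R1 at 2]
6. g(c, g(cons(cons(0, c), cons(b, b)), c))  →  g(c, b)   [R5 at 2]
7. g(c, b)  →  0   [R2 at ε]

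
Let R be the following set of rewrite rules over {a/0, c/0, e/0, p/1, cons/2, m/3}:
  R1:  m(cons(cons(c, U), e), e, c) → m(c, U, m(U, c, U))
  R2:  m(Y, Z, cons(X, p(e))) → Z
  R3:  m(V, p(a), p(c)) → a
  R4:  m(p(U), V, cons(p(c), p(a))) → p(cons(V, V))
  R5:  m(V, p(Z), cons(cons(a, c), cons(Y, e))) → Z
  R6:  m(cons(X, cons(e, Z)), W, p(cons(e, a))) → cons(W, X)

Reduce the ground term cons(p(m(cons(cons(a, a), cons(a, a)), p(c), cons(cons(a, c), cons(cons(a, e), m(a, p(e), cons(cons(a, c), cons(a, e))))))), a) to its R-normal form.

1. cons(p(m(cons(cons(a, a), cons(a, a)), p(c), cons(cons(a, c), cons(cons(a, e), m(a, p(e), cons(cons(a, c), cons(a, e))))))), a)  →  cons(p(m(cons(cons(a, a), cons(a, a)), p(c), cons(cons(a, c), cons(cons(a, e), e)))), a)   [R5 at 1.1.3.2.2]
2. cons(p(m(cons(cons(a, a), cons(a, a)), p(c), cons(cons(a, c), cons(cons(a, e), e)))), a)  →  cons(p(c), a)   [R5 at 1.1]

cons(p(c), a)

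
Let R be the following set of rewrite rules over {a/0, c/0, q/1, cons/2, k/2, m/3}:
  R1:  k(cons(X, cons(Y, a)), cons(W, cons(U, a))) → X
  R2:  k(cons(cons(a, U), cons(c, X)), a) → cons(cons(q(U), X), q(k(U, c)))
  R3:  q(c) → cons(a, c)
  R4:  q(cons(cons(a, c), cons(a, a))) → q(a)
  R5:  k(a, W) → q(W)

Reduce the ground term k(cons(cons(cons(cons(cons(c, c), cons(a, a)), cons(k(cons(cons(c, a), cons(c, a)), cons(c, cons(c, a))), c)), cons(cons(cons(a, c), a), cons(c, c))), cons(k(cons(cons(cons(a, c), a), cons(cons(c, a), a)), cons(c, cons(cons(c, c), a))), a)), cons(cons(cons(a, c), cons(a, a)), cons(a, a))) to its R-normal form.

cons(cons(cons(cons(c, c), cons(a, a)), cons(cons(c, a), c)), cons(cons(cons(a, c), a), cons(c, c)))

1. k(cons(cons(cons(cons(cons(c, c), cons(a, a)), cons(k(cons(cons(c, a), cons(c, a)), cons(c, cons(c, a))), c)), cons(cons(cons(a, c), a), cons(c, c))), cons(k(cons(cons(cons(a, c), a), cons(cons(c, a), a)), cons(c, cons(cons(c, c), a))), a)), cons(cons(cons(a, c), cons(a, a)), cons(a, a)))  →  cons(cons(cons(cons(c, c), cons(a, a)), cons(k(cons(cons(c, a), cons(c, a)), cons(c, cons(c, a))), c)), cons(cons(cons(a, c), a), cons(c, c)))   [R1 at ε]
2. cons(cons(cons(cons(c, c), cons(a, a)), cons(k(cons(cons(c, a), cons(c, a)), cons(c, cons(c, a))), c)), cons(cons(cons(a, c), a), cons(c, c)))  →  cons(cons(cons(cons(c, c), cons(a, a)), cons(cons(c, a), c)), cons(cons(cons(a, c), a), cons(c, c)))   [R1 at 1.2.1]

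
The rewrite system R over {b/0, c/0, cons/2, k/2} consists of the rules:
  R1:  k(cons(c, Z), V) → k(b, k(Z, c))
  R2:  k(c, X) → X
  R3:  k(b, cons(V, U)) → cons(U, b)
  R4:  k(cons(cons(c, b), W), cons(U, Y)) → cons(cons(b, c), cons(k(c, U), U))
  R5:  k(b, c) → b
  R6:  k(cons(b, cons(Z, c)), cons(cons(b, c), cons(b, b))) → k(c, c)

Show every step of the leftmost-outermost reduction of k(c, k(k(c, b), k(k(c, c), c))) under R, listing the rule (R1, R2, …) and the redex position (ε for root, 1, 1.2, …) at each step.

b

1. k(c, k(k(c, b), k(k(c, c), c)))  →  k(k(c, b), k(k(c, c), c))   [R2 at ε]
2. k(k(c, b), k(k(c, c), c))  →  k(b, k(k(c, c), c))   [R2 at 1]
3. k(b, k(k(c, c), c))  →  k(b, k(c, c))   [R2 at 2.1]
4. k(b, k(c, c))  →  k(b, c)   [R2 at 2]
5. k(b, c)  →  b   [R5 at ε]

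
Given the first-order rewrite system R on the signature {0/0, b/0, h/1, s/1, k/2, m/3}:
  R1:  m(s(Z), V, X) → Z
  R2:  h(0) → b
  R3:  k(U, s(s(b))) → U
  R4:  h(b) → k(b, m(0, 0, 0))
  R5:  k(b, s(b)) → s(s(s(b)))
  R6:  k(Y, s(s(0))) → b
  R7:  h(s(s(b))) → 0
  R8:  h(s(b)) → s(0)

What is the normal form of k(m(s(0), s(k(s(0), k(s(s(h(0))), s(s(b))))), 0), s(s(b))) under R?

0

1. k(m(s(0), s(k(s(0), k(s(s(h(0))), s(s(b))))), 0), s(s(b)))  →  m(s(0), s(k(s(0), k(s(s(h(0))), s(s(b))))), 0)   [R3 at ε]
2. m(s(0), s(k(s(0), k(s(s(h(0))), s(s(b))))), 0)  →  0   [R1 at ε]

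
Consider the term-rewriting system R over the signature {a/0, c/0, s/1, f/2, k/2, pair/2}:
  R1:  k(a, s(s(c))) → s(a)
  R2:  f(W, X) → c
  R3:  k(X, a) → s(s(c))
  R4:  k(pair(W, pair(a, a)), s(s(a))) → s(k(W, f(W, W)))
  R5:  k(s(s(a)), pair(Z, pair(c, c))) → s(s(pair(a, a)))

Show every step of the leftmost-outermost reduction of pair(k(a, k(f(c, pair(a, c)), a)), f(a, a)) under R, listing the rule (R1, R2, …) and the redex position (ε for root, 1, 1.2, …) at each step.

pair(s(a), c)

1. pair(k(a, k(f(c, pair(a, c)), a)), f(a, a))  →  pair(k(a, s(s(c))), f(a, a))   [R3 at 1.2]
2. pair(k(a, s(s(c))), f(a, a))  →  pair(s(a), f(a, a))   [R1 at 1]
3. pair(s(a), f(a, a))  →  pair(s(a), c)   [R2 at 2]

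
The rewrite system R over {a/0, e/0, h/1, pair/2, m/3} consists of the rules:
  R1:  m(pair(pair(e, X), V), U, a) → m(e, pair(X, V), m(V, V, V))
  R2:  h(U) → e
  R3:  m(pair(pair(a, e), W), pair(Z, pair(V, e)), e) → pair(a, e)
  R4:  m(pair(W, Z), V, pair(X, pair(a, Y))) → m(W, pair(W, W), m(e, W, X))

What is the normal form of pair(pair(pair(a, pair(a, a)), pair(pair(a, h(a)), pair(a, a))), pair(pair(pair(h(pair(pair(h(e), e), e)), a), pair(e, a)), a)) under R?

1. pair(pair(pair(a, pair(a, a)), pair(pair(a, h(a)), pair(a, a))), pair(pair(pair(h(pair(pair(h(e), e), e)), a), pair(e, a)), a))  →  pair(pair(pair(a, pair(a, a)), pair(pair(a, e), pair(a, a))), pair(pair(pair(h(pair(pair(h(e), e), e)), a), pair(e, a)), a))   [R2 at 1.2.1.2]
2. pair(pair(pair(a, pair(a, a)), pair(pair(a, e), pair(a, a))), pair(pair(pair(h(pair(pair(h(e), e), e)), a), pair(e, a)), a))  →  pair(pair(pair(a, pair(a, a)), pair(pair(a, e), pair(a, a))), pair(pair(pair(e, a), pair(e, a)), a))   [R2 at 2.1.1.1]

pair(pair(pair(a, pair(a, a)), pair(pair(a, e), pair(a, a))), pair(pair(pair(e, a), pair(e, a)), a))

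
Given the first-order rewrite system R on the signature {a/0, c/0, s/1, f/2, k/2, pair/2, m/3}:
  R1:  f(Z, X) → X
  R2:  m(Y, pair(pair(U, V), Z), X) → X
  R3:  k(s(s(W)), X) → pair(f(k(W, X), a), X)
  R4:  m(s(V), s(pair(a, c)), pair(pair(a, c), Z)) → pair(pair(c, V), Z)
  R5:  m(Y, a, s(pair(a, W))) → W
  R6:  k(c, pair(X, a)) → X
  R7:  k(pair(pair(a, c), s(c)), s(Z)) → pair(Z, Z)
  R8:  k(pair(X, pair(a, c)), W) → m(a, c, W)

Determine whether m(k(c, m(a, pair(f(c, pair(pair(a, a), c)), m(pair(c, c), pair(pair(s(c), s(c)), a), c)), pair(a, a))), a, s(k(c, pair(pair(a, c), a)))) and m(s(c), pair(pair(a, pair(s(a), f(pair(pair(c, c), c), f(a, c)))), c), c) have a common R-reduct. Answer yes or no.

yes — NF(t₁) = c, NF(t₂) = c

Reduce t₁ = m(k(c, m(a, pair(f(c, pair(pair(a, a), c)), m(pair(c, c), pair(pair(s(c), s(c)), a), c)), pair(a, a))), a, s(k(c, pair(pair(a, c), a)))):
1. m(k(c, m(a, pair(f(c, pair(pair(a, a), c)), m(pair(c, c), pair(pair(s(c), s(c)), a), c)), pair(a, a))), a, s(k(c, pair(pair(a, c), a))))  →  m(k(c, m(a, pair(pair(pair(a, a), c), m(pair(c, c), pair(pair(s(c), s(c)), a), c)), pair(a, a))), a, s(k(c, pair(pair(a, c), a))))   [R1 at 1.2.2.1]
2. m(k(c, m(a, pair(pair(pair(a, a), c), m(pair(c, c), pair(pair(s(c), s(c)), a), c)), pair(a, a))), a, s(k(c, pair(pair(a, c), a))))  →  m(k(c, pair(a, a)), a, s(k(c, pair(pair(a, c), a))))   [R2 at 1.2]
3. m(k(c, pair(a, a)), a, s(k(c, pair(pair(a, c), a))))  →  m(a, a, s(k(c, pair(pair(a, c), a))))   [R6 at 1]
4. m(a, a, s(k(c, pair(pair(a, c), a))))  →  m(a, a, s(pair(a, c)))   [R6 at 3.1]
5. m(a, a, s(pair(a, c)))  →  c   [R5 at ε]

Reduce t₂ = m(s(c), pair(pair(a, pair(s(a), f(pair(pair(c, c), c), f(a, c)))), c), c):
1. m(s(c), pair(pair(a, pair(s(a), f(pair(pair(c, c), c), f(a, c)))), c), c)  →  c   [R2 at ε]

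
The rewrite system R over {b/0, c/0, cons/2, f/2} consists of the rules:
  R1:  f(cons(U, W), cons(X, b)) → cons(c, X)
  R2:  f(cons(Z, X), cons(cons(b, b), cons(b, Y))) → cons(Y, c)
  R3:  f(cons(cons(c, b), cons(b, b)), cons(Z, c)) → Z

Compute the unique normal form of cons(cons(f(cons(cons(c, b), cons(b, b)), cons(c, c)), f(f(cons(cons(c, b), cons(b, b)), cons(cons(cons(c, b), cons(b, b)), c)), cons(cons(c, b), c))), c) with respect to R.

cons(cons(c, cons(c, b)), c)

1. cons(cons(f(cons(cons(c, b), cons(b, b)), cons(c, c)), f(f(cons(cons(c, b), cons(b, b)), cons(cons(cons(c, b), cons(b, b)), c)), cons(cons(c, b), c))), c)  →  cons(cons(c, f(f(cons(cons(c, b), cons(b, b)), cons(cons(cons(c, b), cons(b, b)), c)), cons(cons(c, b), c))), c)   [R3 at 1.1]
2. cons(cons(c, f(f(cons(cons(c, b), cons(b, b)), cons(cons(cons(c, b), cons(b, b)), c)), cons(cons(c, b), c))), c)  →  cons(cons(c, f(cons(cons(c, b), cons(b, b)), cons(cons(c, b), c))), c)   [R3 at 1.2.1]
3. cons(cons(c, f(cons(cons(c, b), cons(b, b)), cons(cons(c, b), c))), c)  →  cons(cons(c, cons(c, b)), c)   [R3 at 1.2]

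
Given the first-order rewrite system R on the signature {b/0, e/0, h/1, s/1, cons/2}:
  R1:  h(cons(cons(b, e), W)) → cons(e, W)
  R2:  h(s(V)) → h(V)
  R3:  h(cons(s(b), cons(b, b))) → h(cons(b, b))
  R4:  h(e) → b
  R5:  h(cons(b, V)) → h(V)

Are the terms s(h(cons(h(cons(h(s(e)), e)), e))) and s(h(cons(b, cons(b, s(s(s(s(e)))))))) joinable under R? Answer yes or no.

yes — NF(t₁) = s(b), NF(t₂) = s(b)

Reduce t₁ = s(h(cons(h(cons(h(s(e)), e)), e))):
1. s(h(cons(h(cons(h(s(e)), e)), e)))  →  s(h(cons(h(cons(h(e), e)), e)))   [R2 at 1.1.1.1.1]
2. s(h(cons(h(cons(h(e), e)), e)))  →  s(h(cons(h(cons(b, e)), e)))   [R4 at 1.1.1.1.1]
3. s(h(cons(h(cons(b, e)), e)))  →  s(h(cons(h(e), e)))   [R5 at 1.1.1]
4. s(h(cons(h(e), e)))  →  s(h(cons(b, e)))   [R4 at 1.1.1]
5. s(h(cons(b, e)))  →  s(h(e))   [R5 at 1]
6. s(h(e))  →  s(b)   [R4 at 1]

Reduce t₂ = s(h(cons(b, cons(b, s(s(s(s(e)))))))):
1. s(h(cons(b, cons(b, s(s(s(s(e))))))))  →  s(h(cons(b, s(s(s(s(e)))))))   [R5 at 1]
2. s(h(cons(b, s(s(s(s(e)))))))  →  s(h(s(s(s(s(e))))))   [R5 at 1]
3. s(h(s(s(s(s(e))))))  →  s(h(s(s(s(e)))))   [R2 at 1]
4. s(h(s(s(s(e)))))  →  s(h(s(s(e))))   [R2 at 1]
5. s(h(s(s(e))))  →  s(h(s(e)))   [R2 at 1]
6. s(h(s(e)))  →  s(h(e))   [R2 at 1]
7. s(h(e))  →  s(b)   [R4 at 1]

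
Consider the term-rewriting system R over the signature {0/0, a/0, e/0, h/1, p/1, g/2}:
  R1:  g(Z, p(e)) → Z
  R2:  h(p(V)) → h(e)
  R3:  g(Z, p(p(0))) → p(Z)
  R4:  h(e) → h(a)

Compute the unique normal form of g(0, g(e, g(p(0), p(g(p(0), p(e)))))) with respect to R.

1. g(0, g(e, g(p(0), p(g(p(0), p(e))))))  →  g(0, g(e, g(p(0), p(p(0)))))   [R1 at 2.2.2.1]
2. g(0, g(e, g(p(0), p(p(0)))))  →  g(0, g(e, p(p(0))))   [R3 at 2.2]
3. g(0, g(e, p(p(0))))  →  g(0, p(e))   [R3 at 2]
4. g(0, p(e))  →  0   [R1 at ε]

0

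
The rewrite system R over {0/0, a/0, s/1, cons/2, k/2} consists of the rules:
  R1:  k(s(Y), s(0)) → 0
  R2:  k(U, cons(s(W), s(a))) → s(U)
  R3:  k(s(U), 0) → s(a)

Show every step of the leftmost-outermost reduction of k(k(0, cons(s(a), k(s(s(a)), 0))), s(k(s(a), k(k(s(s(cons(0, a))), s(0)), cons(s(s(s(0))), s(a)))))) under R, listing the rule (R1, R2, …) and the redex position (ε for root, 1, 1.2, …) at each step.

0

1. k(k(0, cons(s(a), k(s(s(a)), 0))), s(k(s(a), k(k(s(s(cons(0, a))), s(0)), cons(s(s(s(0))), s(a))))))  →  k(k(0, cons(s(a), s(a))), s(k(s(a), k(k(s(s(cons(0, a))), s(0)), cons(s(s(s(0))), s(a))))))   [R3 at 1.2.2]
2. k(k(0, cons(s(a), s(a))), s(k(s(a), k(k(s(s(cons(0, a))), s(0)), cons(s(s(s(0))), s(a))))))  →  k(s(0), s(k(s(a), k(k(s(s(cons(0, a))), s(0)), cons(s(s(s(0))), s(a))))))   [R2 at 1]
3. k(s(0), s(k(s(a), k(k(s(s(cons(0, a))), s(0)), cons(s(s(s(0))), s(a))))))  →  k(s(0), s(k(s(a), s(k(s(s(cons(0, a))), s(0))))))   [R2 at 2.1.2]
4. k(s(0), s(k(s(a), s(k(s(s(cons(0, a))), s(0))))))  →  k(s(0), s(k(s(a), s(0))))   [R1 at 2.1.2.1]
5. k(s(0), s(k(s(a), s(0))))  →  k(s(0), s(0))   [R1 at 2.1]
6. k(s(0), s(0))  →  0   [R1 at ε]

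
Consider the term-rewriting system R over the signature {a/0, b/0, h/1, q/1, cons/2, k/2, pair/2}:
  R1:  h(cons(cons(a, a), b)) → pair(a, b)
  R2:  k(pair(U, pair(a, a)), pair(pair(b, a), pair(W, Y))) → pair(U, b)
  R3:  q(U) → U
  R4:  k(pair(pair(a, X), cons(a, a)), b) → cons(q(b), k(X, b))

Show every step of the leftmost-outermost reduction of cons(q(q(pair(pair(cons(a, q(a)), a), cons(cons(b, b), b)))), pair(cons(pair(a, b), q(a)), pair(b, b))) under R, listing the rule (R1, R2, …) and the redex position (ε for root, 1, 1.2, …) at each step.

1. cons(q(q(pair(pair(cons(a, q(a)), a), cons(cons(b, b), b)))), pair(cons(pair(a, b), q(a)), pair(b, b)))  →  cons(q(pair(pair(cons(a, q(a)), a), cons(cons(b, b), b))), pair(cons(pair(a, b), q(a)), pair(b, b)))   [R3 at 1]
2. cons(q(pair(pair(cons(a, q(a)), a), cons(cons(b, b), b))), pair(cons(pair(a, b), q(a)), pair(b, b)))  →  cons(pair(pair(cons(a, q(a)), a), cons(cons(b, b), b)), pair(cons(pair(a, b), q(a)), pair(b, b)))   [R3 at 1]
3. cons(pair(pair(cons(a, q(a)), a), cons(cons(b, b), b)), pair(cons(pair(a, b), q(a)), pair(b, b)))  →  cons(pair(pair(cons(a, a), a), cons(cons(b, b), b)), pair(cons(pair(a, b), q(a)), pair(b, b)))   [R3 at 1.1.1.2]
4. cons(pair(pair(cons(a, a), a), cons(cons(b, b), b)), pair(cons(pair(a, b), q(a)), pair(b, b)))  →  cons(pair(pair(cons(a, a), a), cons(cons(b, b), b)), pair(cons(pair(a, b), a), pair(b, b)))   [R3 at 2.1.2]

cons(pair(pair(cons(a, a), a), cons(cons(b, b), b)), pair(cons(pair(a, b), a), pair(b, b)))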